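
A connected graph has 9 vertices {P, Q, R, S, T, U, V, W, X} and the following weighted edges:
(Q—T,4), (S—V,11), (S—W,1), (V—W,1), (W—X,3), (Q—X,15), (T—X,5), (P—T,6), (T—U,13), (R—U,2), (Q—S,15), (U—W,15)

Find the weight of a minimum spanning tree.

Kruskal's algorithm — process edges by increasing weight (ties by edge label):
S—W (1): add — endpoints in different components.
V—W (1): add — endpoints in different components.
R—U (2): add — endpoints in different components.
W—X (3): add — endpoints in different components.
Q—T (4): add — endpoints in different components.
T—X (5): add — endpoints in different components.
P—T (6): add — endpoints in different components.
S—V (11): skip — V and S already connected.
T—U (13): add — endpoints in different components.
MST edges: S—W, V—W, R—U, W—X, Q—T, T—X, P—T, T—U; total weight 1+1+2+3+4+5+6+13 = 35.

35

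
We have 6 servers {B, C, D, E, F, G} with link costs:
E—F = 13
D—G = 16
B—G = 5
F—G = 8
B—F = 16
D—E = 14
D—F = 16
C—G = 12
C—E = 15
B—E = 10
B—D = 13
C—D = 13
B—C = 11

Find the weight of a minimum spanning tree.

47

Kruskal: consider edges lightest-first.
B—G (5): add — endpoints in different components.
F—G (8): add — endpoints in different components.
B—E (10): add — endpoints in different components.
B—C (11): add — endpoints in different components.
C—G (12): skip — C and G already connected.
B—D (13): add — endpoints in different components.
MST edges: B—G, F—G, B—E, B—C, B—D; total weight 5+8+10+11+13 = 47.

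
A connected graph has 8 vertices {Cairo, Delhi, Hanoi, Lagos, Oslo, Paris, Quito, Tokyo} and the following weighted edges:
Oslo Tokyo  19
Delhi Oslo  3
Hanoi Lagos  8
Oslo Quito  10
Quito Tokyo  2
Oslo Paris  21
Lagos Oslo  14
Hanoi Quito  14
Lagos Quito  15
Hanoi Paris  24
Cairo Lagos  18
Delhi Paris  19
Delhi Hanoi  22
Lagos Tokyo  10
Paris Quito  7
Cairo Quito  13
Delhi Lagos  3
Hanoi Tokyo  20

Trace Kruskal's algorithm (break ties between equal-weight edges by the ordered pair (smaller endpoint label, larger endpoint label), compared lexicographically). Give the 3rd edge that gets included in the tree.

Kruskal's algorithm — process edges by increasing weight (ties by edge label):
Quito Tokyo (2): add — endpoints in different components.
Delhi Lagos (3): add — endpoints in different components.
Delhi Oslo (3): add — endpoints in different components.
Paris Quito (7): add — endpoints in different components.
Hanoi Lagos (8): add — endpoints in different components.
Lagos Tokyo (10): add — endpoints in different components.
Oslo Quito (10): skip — Oslo and Quito already connected.
Cairo Quito (13): add — endpoints in different components.
The 3rd edge added is Delhi Oslo.

Delhi-Oslo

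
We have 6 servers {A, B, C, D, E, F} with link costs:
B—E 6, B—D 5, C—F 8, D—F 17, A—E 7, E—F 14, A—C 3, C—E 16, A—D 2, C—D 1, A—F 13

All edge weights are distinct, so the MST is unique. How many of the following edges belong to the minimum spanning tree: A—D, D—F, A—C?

1

Sort edges by weight, then run Kruskal:
C—D (1): add — endpoints in different components.
A—D (2): add — endpoints in different components.
A—C (3): skip — A and C already connected.
B—D (5): add — endpoints in different components.
B—E (6): add — endpoints in different components.
A—E (7): skip — A and E already connected.
C—F (8): add — endpoints in different components.
MST edge set: {C—D, A—D, B—D, B—E, C—F}.
Of the listed edges, {A—D} are in the MST → 1.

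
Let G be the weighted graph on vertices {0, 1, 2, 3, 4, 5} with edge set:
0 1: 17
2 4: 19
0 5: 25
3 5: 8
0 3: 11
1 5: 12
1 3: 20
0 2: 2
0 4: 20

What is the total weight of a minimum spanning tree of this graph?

52

Prim's algorithm from 4:
Step 1: frontier [2 4 19, 0 4 20] → take 2 4 (19); add 2.
Step 2: frontier [0 2 2, 0 4 20] → take 0 2 (2); add 0.
Step 3: frontier [0 3 11, 0 1 17, 0 5 25] → take 0 3 (11); add 3.
Step 4: frontier [0 1 17, 0 5 25, 3 5 8, 1 3 20] → take 3 5 (8); add 5.
Step 5: frontier [0 1 17, 1 3 20, 1 5 12] → take 1 5 (12); add 1.
MST edges: 2 4, 0 2, 0 3, 3 5, 1 5; total weight 19+2+11+8+12 = 52.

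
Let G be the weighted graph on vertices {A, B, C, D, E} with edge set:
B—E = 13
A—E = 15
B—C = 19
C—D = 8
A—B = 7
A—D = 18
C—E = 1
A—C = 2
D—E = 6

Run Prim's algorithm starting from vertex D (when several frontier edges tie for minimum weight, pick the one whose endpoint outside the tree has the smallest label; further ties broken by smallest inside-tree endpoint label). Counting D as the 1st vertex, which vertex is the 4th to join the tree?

Prim, starting at D.
Step 1: cheapest edge leaving the tree is D—E (6); add E.
Step 2: cheapest edge leaving the tree is C—E (1); add C.
Step 3: cheapest edge leaving the tree is A—C (2); add A.
Step 4: cheapest edge leaving the tree is A—B (7); add B.
Vertex order: D, E, C, A, B. The 4th vertex is A.

A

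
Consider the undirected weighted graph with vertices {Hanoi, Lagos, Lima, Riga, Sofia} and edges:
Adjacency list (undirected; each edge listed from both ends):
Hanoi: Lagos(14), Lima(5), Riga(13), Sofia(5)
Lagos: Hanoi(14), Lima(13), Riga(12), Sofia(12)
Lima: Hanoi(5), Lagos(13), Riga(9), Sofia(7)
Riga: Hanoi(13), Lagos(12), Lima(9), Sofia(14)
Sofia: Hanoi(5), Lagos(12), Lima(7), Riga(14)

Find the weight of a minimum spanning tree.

Grow the tree from Lima using Prim:
Step 1: cheapest edge leaving the tree is Hanoi-Lima (5); add Hanoi.
Step 2: cheapest edge leaving the tree is Hanoi-Sofia (5); add Sofia.
Step 3: cheapest edge leaving the tree is Lima-Riga (9); add Riga.
Step 4: cheapest edge leaving the tree is Lagos-Riga (12); add Lagos.
MST edges: Hanoi-Lima, Hanoi-Sofia, Lima-Riga, Lagos-Riga; total weight 5+5+9+12 = 31.

31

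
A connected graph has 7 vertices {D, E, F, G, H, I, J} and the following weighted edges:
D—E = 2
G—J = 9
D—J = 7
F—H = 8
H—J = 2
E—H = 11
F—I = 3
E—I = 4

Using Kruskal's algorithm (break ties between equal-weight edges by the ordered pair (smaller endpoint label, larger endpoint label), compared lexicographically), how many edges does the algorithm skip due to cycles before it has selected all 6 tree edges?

1

Kruskal: consider edges lightest-first.
D—E (2): add. Components now {D,E} {F} {G} {H} {I} {J}
H—J (2): add. Components now {D,E} {F} {G} {H,J} {I}
F—I (3): add. Components now {D,E} {F,I} {G} {H,J}
E—I (4): add. Components now {D,E,F,I} {G} {H,J}
D—J (7): add. Components now {D,E,F,H,I,J} {G}
F—H (8): skip — F and H already connected.
G—J (9): add. Components now {D,E,F,G,H,I,J}
Edges rejected before the tree was complete: 1.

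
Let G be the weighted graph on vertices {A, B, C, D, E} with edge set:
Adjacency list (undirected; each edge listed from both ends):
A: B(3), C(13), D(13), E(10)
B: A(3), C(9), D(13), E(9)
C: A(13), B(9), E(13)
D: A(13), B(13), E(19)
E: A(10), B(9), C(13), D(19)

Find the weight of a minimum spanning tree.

Prim's algorithm from B:
Step 1: cheapest edge leaving the tree is A–B (3); add A.
Step 2: cheapest edge leaving the tree is B–C (9); add C.
Step 3: cheapest edge leaving the tree is B–E (9); add E.
Step 4: cheapest edge leaving the tree is A–D (13); add D.
MST edges: A–B, B–C, B–E, A–D; total weight 3+9+9+13 = 34.

34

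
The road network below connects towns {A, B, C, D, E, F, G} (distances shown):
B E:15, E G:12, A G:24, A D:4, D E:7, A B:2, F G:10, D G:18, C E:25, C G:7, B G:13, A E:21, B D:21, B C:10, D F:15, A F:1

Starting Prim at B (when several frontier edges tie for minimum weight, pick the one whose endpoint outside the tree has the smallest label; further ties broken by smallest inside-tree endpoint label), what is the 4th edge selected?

Prim's algorithm from B:
Step 1: cheapest edge leaving the tree is A B (2); add A.
Step 2: cheapest edge leaving the tree is A F (1); add F.
Step 3: cheapest edge leaving the tree is A D (4); add D.
Step 4: cheapest edge leaving the tree is D E (7); add E.
Step 5: cheapest edge leaving the tree is B C (10); add C.
Step 6: cheapest edge leaving the tree is C G (7); add G.
The 4th edge added is D E.

D-E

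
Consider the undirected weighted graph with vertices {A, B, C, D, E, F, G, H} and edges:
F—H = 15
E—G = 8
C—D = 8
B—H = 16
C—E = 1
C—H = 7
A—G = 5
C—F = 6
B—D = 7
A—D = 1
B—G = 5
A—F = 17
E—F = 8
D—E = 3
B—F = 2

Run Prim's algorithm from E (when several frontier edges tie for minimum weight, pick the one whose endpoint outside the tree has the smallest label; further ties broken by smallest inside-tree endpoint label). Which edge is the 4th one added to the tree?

A-G

Grow the tree from E using Prim:
Step 1: cheapest edge leaving the tree is C—E (1); add C.
Step 2: cheapest edge leaving the tree is D—E (3); add D.
Step 3: cheapest edge leaving the tree is A—D (1); add A.
Step 4: cheapest edge leaving the tree is A—G (5); add G.
Step 5: cheapest edge leaving the tree is B—G (5); add B.
Step 6: cheapest edge leaving the tree is B—F (2); add F.
Step 7: cheapest edge leaving the tree is C—H (7); add H.
The 4th edge added is A—G.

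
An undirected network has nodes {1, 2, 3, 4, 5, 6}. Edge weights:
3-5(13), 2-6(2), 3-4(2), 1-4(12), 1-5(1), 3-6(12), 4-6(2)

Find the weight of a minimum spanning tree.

19

Kruskal's algorithm — process edges by increasing weight (ties by edge label):
1-5 (1): add — endpoints in different components.
2-6 (2): add — endpoints in different components.
3-4 (2): add — endpoints in different components.
4-6 (2): add — endpoints in different components.
1-4 (12): add — endpoints in different components.
MST edges: 1-5, 2-6, 3-4, 4-6, 1-4; total weight 1+2+2+2+12 = 19.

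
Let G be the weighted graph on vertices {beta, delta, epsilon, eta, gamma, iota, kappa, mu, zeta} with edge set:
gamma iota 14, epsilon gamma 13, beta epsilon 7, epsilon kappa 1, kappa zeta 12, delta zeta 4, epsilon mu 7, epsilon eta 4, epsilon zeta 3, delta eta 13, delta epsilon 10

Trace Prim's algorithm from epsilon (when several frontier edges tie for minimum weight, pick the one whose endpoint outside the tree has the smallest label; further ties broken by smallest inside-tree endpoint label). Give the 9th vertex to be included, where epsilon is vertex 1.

iota

Grow the tree from epsilon using Prim:
Step 1: cheapest edge leaving the tree is epsilon kappa (1); add kappa.
Step 2: cheapest edge leaving the tree is epsilon zeta (3); add zeta.
Step 3: cheapest edge leaving the tree is delta zeta (4); add delta.
Step 4: cheapest edge leaving the tree is epsilon eta (4); add eta.
Step 5: cheapest edge leaving the tree is beta epsilon (7); add beta.
Step 6: cheapest edge leaving the tree is epsilon mu (7); add mu.
Step 7: cheapest edge leaving the tree is epsilon gamma (13); add gamma.
Step 8: cheapest edge leaving the tree is gamma iota (14); add iota.
Vertex order: epsilon, kappa, zeta, delta, eta, beta, mu, gamma, iota. The 9th vertex is iota.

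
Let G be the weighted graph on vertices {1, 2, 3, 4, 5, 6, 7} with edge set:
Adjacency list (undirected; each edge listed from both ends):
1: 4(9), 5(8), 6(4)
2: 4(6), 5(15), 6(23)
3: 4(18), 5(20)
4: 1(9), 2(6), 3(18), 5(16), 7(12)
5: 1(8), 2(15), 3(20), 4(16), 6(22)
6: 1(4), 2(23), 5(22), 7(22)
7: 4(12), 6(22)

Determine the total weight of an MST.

Grow the tree from 3 using Prim:
Step 1: cheapest edge leaving the tree is 3–4 (18); add 4.
Step 2: cheapest edge leaving the tree is 2–4 (6); add 2.
Step 3: cheapest edge leaving the tree is 1–4 (9); add 1.
Step 4: cheapest edge leaving the tree is 1–6 (4); add 6.
Step 5: cheapest edge leaving the tree is 1–5 (8); add 5.
Step 6: cheapest edge leaving the tree is 4–7 (12); add 7.
MST edges: 3–4, 2–4, 1–4, 1–6, 1–5, 4–7; total weight 18+6+9+4+8+12 = 57.

57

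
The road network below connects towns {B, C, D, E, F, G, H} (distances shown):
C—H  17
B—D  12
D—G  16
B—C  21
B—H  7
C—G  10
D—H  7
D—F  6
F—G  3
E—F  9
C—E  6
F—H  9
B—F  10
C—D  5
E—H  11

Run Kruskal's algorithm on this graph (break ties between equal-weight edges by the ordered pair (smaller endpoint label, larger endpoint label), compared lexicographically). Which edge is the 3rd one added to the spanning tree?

C-E

Kruskal's algorithm — process edges by increasing weight (ties by edge label):
F—G (3): add — endpoints in different components.
C—D (5): add — endpoints in different components.
C—E (6): add — endpoints in different components.
D—F (6): add — endpoints in different components.
B—H (7): add — endpoints in different components.
D—H (7): add — endpoints in different components.
The 3rd edge added is C—E.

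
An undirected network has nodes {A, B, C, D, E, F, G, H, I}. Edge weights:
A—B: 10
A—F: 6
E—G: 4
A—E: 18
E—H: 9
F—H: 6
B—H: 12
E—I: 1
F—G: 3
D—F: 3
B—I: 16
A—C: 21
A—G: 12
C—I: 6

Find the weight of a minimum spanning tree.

39

Prim, starting at B.
Step 1: cheapest edge leaving the tree is A—B (10); add A.
Step 2: cheapest edge leaving the tree is A—F (6); add F.
Step 3: cheapest edge leaving the tree is D—F (3); add D.
Step 4: cheapest edge leaving the tree is F—G (3); add G.
Step 5: cheapest edge leaving the tree is E—G (4); add E.
Step 6: cheapest edge leaving the tree is E—I (1); add I.
Step 7: cheapest edge leaving the tree is C—I (6); add C.
Step 8: cheapest edge leaving the tree is F—H (6); add H.
MST edges: A—B, A—F, D—F, F—G, E—G, E—I, C—I, F—H; total weight 10+6+3+3+4+1+6+6 = 39.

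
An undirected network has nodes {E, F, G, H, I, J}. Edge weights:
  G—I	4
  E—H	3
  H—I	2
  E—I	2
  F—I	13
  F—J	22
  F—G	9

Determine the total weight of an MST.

39

Sort edges by weight, then run Kruskal:
E—I (2): add. Components now {E,I} {F} {G} {H} {J}
H—I (2): add. Components now {E,H,I} {F} {G} {J}
E—H (3): skip — E and H already connected.
G—I (4): add. Components now {E,G,H,I} {F} {J}
F—G (9): add. Components now {E,F,G,H,I} {J}
F—I (13): skip — F and I already connected.
F—J (22): add. Components now {E,F,G,H,I,J}
MST edges: E—I, H—I, G—I, F—G, F—J; total weight 2+2+4+9+22 = 39.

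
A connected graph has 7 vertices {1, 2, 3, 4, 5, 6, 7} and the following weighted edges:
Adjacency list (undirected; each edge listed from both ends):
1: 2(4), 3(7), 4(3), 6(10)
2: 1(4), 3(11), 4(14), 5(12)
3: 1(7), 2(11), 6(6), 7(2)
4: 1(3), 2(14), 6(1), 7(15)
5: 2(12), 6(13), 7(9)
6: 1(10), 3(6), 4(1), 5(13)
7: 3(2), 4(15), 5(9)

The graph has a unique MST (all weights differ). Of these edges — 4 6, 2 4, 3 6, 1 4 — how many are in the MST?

Kruskal's algorithm — process edges by increasing weight (ties by edge label):
4 6 (1): add. Components now {1} {2} {3} {4,6} {5} {7}
3 7 (2): add. Components now {1} {2} {3,7} {4,6} {5}
1 4 (3): add. Components now {1,4,6} {2} {3,7} {5}
1 2 (4): add. Components now {1,2,4,6} {3,7} {5}
3 6 (6): add. Components now {1,2,3,4,6,7} {5}
1 3 (7): skip — 1 and 3 already connected.
5 7 (9): add. Components now {1,2,3,4,5,6,7}
MST edge set: {4 6, 3 7, 1 4, 1 2, 3 6, 5 7}.
Of the listed edges, {4 6, 3 6, 1 4} are in the MST → 3.

3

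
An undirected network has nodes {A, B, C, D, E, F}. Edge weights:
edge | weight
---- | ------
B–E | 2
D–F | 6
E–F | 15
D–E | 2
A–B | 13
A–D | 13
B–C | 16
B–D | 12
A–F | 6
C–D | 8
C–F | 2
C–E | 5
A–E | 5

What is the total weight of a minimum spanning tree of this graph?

16

Kruskal's algorithm — process edges by increasing weight (ties by edge label):
B–E (2): add — endpoints in different components.
C–F (2): add — endpoints in different components.
D–E (2): add — endpoints in different components.
A–E (5): add — endpoints in different components.
C–E (5): add — endpoints in different components.
MST edges: B–E, C–F, D–E, A–E, C–E; total weight 2+2+2+5+5 = 16.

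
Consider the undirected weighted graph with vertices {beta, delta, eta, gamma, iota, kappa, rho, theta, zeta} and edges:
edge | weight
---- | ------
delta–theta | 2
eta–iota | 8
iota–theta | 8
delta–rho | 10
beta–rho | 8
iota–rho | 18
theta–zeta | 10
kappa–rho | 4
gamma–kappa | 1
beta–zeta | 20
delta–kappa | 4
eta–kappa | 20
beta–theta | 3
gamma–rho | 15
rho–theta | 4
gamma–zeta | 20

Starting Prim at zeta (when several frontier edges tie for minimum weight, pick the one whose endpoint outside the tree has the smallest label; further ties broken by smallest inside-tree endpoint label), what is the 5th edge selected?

Prim, starting at zeta.
Step 1: cheapest edge leaving the tree is theta–zeta (10); add theta.
Step 2: cheapest edge leaving the tree is delta–theta (2); add delta.
Step 3: cheapest edge leaving the tree is beta–theta (3); add beta.
Step 4: cheapest edge leaving the tree is delta–kappa (4); add kappa.
Step 5: cheapest edge leaving the tree is gamma–kappa (1); add gamma.
Step 6: cheapest edge leaving the tree is kappa–rho (4); add rho.
Step 7: cheapest edge leaving the tree is iota–theta (8); add iota.
Step 8: cheapest edge leaving the tree is eta–iota (8); add eta.
The 5th edge added is gamma–kappa.

gamma-kappa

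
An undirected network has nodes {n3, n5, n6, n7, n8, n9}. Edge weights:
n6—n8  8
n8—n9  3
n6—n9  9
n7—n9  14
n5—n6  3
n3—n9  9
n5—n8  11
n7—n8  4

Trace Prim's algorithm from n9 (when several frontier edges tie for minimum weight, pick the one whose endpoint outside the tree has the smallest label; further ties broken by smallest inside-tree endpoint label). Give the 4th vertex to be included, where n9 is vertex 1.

n6

Prim's algorithm from n9:
Step 1: frontier [n8—n9 3, n3—n9 9, n6—n9 9, n7—n9 14] → take n8—n9 (3); add n8.
Step 2: frontier [n7—n8 4, n6—n8 8, n5—n8 11, n3—n9 9, n6—n9 9, n7—n9 14] → take n7—n8 (4); add n7.
Step 3: frontier [n6—n8 8, n5—n8 11, n3—n9 9, n6—n9 9] → take n6—n8 (8); add n6.
Step 4: frontier [n5—n6 3, n5—n8 11, n3—n9 9] → take n5—n6 (3); add n5.
Step 5: frontier [n3—n9 9] → take n3—n9 (9); add n3.
Vertex order: n9, n8, n7, n6, n5, n3. The 4th vertex is n6.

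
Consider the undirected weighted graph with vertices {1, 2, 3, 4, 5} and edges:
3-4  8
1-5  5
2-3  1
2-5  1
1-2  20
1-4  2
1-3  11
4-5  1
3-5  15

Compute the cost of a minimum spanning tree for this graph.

Prim's algorithm from 4:
Step 1: cheapest edge leaving the tree is 4-5 (1); add 5.
Step 2: cheapest edge leaving the tree is 2-5 (1); add 2.
Step 3: cheapest edge leaving the tree is 2-3 (1); add 3.
Step 4: cheapest edge leaving the tree is 1-4 (2); add 1.
MST edges: 4-5, 2-5, 2-3, 1-4; total weight 1+1+1+2 = 5.

5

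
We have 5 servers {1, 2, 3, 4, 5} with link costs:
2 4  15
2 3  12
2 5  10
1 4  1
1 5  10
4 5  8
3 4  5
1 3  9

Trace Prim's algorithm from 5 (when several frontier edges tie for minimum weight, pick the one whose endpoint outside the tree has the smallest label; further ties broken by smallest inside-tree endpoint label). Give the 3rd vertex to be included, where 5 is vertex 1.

1

Prim's algorithm from 5:
Step 1: frontier [4 5 8, 1 5 10, 2 5 10] → take 4 5 (8); add 4.
Step 2: frontier [1 4 1, 3 4 5, 2 4 15, 1 5 10, 2 5 10] → take 1 4 (1); add 1.
Step 3: frontier [1 3 9, 3 4 5, 2 4 15, 2 5 10] → take 3 4 (5); add 3.
Step 4: frontier [2 3 12, 2 4 15, 2 5 10] → take 2 5 (10); add 2.
Vertex order: 5, 4, 1, 3, 2. The 3rd vertex is 1.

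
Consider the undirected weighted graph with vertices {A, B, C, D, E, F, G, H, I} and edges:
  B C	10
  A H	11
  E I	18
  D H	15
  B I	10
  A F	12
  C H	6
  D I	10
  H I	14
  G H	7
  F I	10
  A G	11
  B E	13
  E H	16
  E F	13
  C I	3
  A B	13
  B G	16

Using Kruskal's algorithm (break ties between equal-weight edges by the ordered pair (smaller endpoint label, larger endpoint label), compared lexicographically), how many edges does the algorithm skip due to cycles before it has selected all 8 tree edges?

Kruskal's algorithm — process edges by increasing weight (ties by edge label):
C I (3): add — endpoints in different components.
C H (6): add — endpoints in different components.
G H (7): add — endpoints in different components.
B C (10): add — endpoints in different components.
B I (10): skip — B and I already connected.
D I (10): add — endpoints in different components.
F I (10): add — endpoints in different components.
A G (11): add — endpoints in different components.
A H (11): skip — A and H already connected.
A F (12): skip — A and F already connected.
A B (13): skip — A and B already connected.
B E (13): add — endpoints in different components.
Edges rejected before the tree was complete: 4.

4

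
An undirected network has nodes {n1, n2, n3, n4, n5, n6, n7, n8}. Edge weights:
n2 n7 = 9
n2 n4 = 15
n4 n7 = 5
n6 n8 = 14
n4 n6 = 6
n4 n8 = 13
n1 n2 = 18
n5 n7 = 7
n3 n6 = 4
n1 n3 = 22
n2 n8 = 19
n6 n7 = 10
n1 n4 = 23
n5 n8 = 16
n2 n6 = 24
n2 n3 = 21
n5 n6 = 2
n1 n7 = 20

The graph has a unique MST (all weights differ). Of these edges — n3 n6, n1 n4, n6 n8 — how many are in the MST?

1

Sort edges by weight, then run Kruskal:
n5 n6 (2): add — endpoints in different components.
n3 n6 (4): add — endpoints in different components.
n4 n7 (5): add — endpoints in different components.
n4 n6 (6): add — endpoints in different components.
n5 n7 (7): skip — n5 and n7 already connected.
n2 n7 (9): add — endpoints in different components.
n6 n7 (10): skip — n6 and n7 already connected.
n4 n8 (13): add — endpoints in different components.
n6 n8 (14): skip — n8 and n6 already connected.
n2 n4 (15): skip — n2 and n4 already connected.
n5 n8 (16): skip — n5 and n8 already connected.
n1 n2 (18): add — endpoints in different components.
MST edge set: {n5 n6, n3 n6, n4 n7, n4 n6, n2 n7, n4 n8, n1 n2}.
Of the listed edges, {n3 n6} are in the MST → 1.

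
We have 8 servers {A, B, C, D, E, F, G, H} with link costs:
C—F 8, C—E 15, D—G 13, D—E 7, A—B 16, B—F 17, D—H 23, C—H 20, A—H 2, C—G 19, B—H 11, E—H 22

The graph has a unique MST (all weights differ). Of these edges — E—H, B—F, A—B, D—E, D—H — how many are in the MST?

Sort edges by weight, then run Kruskal:
A—H (2): add — endpoints in different components.
D—E (7): add — endpoints in different components.
C—F (8): add — endpoints in different components.
B—H (11): add — endpoints in different components.
D—G (13): add — endpoints in different components.
C—E (15): add — endpoints in different components.
A—B (16): skip — A and B already connected.
B—F (17): add — endpoints in different components.
MST edge set: {A—H, D—E, C—F, B—H, D—G, C—E, B—F}.
Of the listed edges, {B—F, D—E} are in the MST → 2.

2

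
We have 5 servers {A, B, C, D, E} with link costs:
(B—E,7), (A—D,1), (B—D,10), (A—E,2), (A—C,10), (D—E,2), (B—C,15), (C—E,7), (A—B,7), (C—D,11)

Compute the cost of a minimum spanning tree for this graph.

Prim, starting at A.
Step 1: cheapest edge leaving the tree is A—D (1); add D.
Step 2: cheapest edge leaving the tree is A—E (2); add E.
Step 3: cheapest edge leaving the tree is A—B (7); add B.
Step 4: cheapest edge leaving the tree is C—E (7); add C.
MST edges: A—D, A—E, A—B, C—E; total weight 1+2+7+7 = 17.

17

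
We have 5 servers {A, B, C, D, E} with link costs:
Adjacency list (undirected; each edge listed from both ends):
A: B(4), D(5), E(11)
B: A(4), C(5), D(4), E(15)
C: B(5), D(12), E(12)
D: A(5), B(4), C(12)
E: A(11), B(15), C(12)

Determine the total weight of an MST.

Prim, starting at B.
Step 1: frontier [A B 4, B D 4, B C 5, B E 15] → take A B (4); add A.
Step 2: frontier [A D 5, A E 11, B D 4, B C 5, B E 15] → take B D (4); add D.
Step 3: frontier [A E 11, B C 5, B E 15, C D 12] → take B C (5); add C.
Step 4: frontier [A E 11, B E 15, C E 12] → take A E (11); add E.
MST edges: A B, B D, B C, A E; total weight 4+4+5+11 = 24.

24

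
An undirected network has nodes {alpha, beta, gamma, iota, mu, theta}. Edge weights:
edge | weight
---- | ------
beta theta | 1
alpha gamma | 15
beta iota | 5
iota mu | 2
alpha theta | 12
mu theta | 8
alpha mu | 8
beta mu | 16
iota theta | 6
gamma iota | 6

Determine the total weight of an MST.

Prim's algorithm from gamma:
Step 1: frontier [gamma iota 6, alpha gamma 15] → take gamma iota (6); add iota.
Step 2: frontier [alpha gamma 15, iota mu 2, beta iota 5, iota theta 6] → take iota mu (2); add mu.
Step 3: frontier [alpha gamma 15, beta iota 5, iota theta 6, alpha mu 8, mu theta 8, beta mu 16] → take beta iota (5); add beta.
Step 4: frontier [beta theta 1, alpha gamma 15, iota theta 6, alpha mu 8, mu theta 8] → take beta theta (1); add theta.
Step 5: frontier [alpha gamma 15, alpha mu 8, alpha theta 12] → take alpha mu (8); add alpha.
MST edges: gamma iota, iota mu, beta iota, beta theta, alpha mu; total weight 6+2+5+1+8 = 22.

22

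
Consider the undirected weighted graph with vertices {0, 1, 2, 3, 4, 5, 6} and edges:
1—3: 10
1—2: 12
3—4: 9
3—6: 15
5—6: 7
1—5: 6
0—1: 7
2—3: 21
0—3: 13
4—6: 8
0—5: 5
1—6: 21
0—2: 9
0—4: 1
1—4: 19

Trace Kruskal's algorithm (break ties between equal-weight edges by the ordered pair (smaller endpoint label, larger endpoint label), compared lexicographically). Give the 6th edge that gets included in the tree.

Kruskal: consider edges lightest-first.
0—4 (1): add. Components now {0,4} {1} {2} {3} {5} {6}
0—5 (5): add. Components now {0,4,5} {1} {2} {3} {6}
1—5 (6): add. Components now {0,1,4,5} {2} {3} {6}
0—1 (7): skip — 0 and 1 already connected.
5—6 (7): add. Components now {0,1,4,5,6} {2} {3}
4—6 (8): skip — 4 and 6 already connected.
0—2 (9): add. Components now {0,1,2,4,5,6} {3}
3—4 (9): add. Components now {0,1,2,3,4,5,6}
The 6th edge added is 3—4.

3-4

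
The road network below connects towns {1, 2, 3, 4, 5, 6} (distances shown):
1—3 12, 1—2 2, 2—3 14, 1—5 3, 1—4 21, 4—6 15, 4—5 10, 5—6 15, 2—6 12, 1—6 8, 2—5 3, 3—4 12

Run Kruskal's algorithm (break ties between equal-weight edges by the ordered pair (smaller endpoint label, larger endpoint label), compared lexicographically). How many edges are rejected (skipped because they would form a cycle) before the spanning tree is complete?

Sort edges by weight, then run Kruskal:
1—2 (2): add — endpoints in different components.
1—5 (3): add — endpoints in different components.
2—5 (3): skip — 2 and 5 already connected.
1—6 (8): add — endpoints in different components.
4—5 (10): add — endpoints in different components.
1—3 (12): add — endpoints in different components.
Edges rejected before the tree was complete: 1.

1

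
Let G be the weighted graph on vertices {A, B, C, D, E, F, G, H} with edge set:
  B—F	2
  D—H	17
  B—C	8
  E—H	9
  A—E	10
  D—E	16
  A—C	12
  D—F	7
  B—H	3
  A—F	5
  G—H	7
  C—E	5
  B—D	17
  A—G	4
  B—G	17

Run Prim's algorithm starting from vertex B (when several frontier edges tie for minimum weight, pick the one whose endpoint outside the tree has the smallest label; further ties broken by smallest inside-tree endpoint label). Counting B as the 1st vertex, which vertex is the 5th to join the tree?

G

Prim's algorithm from B:
Step 1: cheapest edge leaving the tree is B—F (2); add F.
Step 2: cheapest edge leaving the tree is B—H (3); add H.
Step 3: cheapest edge leaving the tree is A—F (5); add A.
Step 4: cheapest edge leaving the tree is A—G (4); add G.
Step 5: cheapest edge leaving the tree is D—F (7); add D.
Step 6: cheapest edge leaving the tree is B—C (8); add C.
Step 7: cheapest edge leaving the tree is C—E (5); add E.
Vertex order: B, F, H, A, G, D, C, E. The 5th vertex is G.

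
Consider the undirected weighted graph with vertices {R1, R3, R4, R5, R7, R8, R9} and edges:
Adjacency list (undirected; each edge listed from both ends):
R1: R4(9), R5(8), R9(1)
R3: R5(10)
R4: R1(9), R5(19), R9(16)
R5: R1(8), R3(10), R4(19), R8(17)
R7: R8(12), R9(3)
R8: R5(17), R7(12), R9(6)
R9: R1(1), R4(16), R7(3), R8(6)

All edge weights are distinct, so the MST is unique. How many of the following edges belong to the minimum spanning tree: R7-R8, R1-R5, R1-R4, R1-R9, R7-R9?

4

Sort edges by weight, then run Kruskal:
R1-R9 (1): add. Components now {R4} {R7} {R5} {R3} {R1,R9} {R8}
R7-R9 (3): add. Components now {R4} {R1,R7,R9} {R5} {R3} {R8}
R8-R9 (6): add. Components now {R4} {R1,R7,R8,R9} {R5} {R3}
R1-R5 (8): add. Components now {R4} {R1,R5,R7,R8,R9} {R3}
R1-R4 (9): add. Components now {R1,R4,R5,R7,R8,R9} {R3}
R3-R5 (10): add. Components now {R1,R3,R4,R5,R7,R8,R9}
MST edge set: {R1-R9, R7-R9, R8-R9, R1-R5, R1-R4, R3-R5}.
Of the listed edges, {R1-R5, R1-R4, R1-R9, R7-R9} are in the MST → 4.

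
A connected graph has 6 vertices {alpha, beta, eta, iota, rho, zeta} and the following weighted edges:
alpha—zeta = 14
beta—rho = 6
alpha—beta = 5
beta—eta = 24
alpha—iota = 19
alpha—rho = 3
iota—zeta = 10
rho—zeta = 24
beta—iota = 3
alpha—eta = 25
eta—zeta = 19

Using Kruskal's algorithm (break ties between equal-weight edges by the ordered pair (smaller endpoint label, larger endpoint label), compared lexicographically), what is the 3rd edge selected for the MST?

alpha-beta

Sort edges by weight, then run Kruskal:
alpha—rho (3): add. Components now {alpha,rho} {eta} {zeta} {beta} {iota}
beta—iota (3): add. Components now {alpha,rho} {eta} {zeta} {beta,iota}
alpha—beta (5): add. Components now {alpha,beta,iota,rho} {eta} {zeta}
beta—rho (6): skip — rho and beta already connected.
iota—zeta (10): add. Components now {alpha,beta,iota,rho,zeta} {eta}
alpha—zeta (14): skip — alpha and zeta already connected.
alpha—iota (19): skip — alpha and iota already connected.
eta—zeta (19): add. Components now {alpha,beta,eta,iota,rho,zeta}
The 3rd edge added is alpha—beta.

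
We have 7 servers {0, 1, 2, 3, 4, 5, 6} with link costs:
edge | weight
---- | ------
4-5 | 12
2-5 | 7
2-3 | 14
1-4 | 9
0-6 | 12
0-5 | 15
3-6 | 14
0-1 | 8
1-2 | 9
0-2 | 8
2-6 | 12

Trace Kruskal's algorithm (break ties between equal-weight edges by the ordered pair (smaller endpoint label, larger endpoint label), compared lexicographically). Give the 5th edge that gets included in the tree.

0-6

Kruskal: consider edges lightest-first.
2-5 (7): add — endpoints in different components.
0-1 (8): add — endpoints in different components.
0-2 (8): add — endpoints in different components.
1-2 (9): skip — 1 and 2 already connected.
1-4 (9): add — endpoints in different components.
0-6 (12): add — endpoints in different components.
2-6 (12): skip — 2 and 6 already connected.
4-5 (12): skip — 4 and 5 already connected.
2-3 (14): add — endpoints in different components.
The 5th edge added is 0-6.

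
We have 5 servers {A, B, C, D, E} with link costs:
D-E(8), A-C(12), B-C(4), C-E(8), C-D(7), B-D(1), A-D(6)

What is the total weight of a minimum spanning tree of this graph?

19

Grow the tree from E using Prim:
Step 1: cheapest edge leaving the tree is C-E (8); add C.
Step 2: cheapest edge leaving the tree is B-C (4); add B.
Step 3: cheapest edge leaving the tree is B-D (1); add D.
Step 4: cheapest edge leaving the tree is A-D (6); add A.
MST edges: C-E, B-C, B-D, A-D; total weight 8+4+1+6 = 19.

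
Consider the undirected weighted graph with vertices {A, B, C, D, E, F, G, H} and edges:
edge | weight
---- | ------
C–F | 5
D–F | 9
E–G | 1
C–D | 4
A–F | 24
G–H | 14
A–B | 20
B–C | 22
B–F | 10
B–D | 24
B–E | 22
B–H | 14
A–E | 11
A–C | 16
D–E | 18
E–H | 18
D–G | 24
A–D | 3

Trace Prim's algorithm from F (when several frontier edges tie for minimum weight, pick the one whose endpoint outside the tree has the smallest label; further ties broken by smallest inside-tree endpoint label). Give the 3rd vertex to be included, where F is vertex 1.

Grow the tree from F using Prim:
Step 1: cheapest edge leaving the tree is C–F (5); add C.
Step 2: cheapest edge leaving the tree is C–D (4); add D.
Step 3: cheapest edge leaving the tree is A–D (3); add A.
Step 4: cheapest edge leaving the tree is B–F (10); add B.
Step 5: cheapest edge leaving the tree is A–E (11); add E.
Step 6: cheapest edge leaving the tree is E–G (1); add G.
Step 7: cheapest edge leaving the tree is B–H (14); add H.
Vertex order: F, C, D, A, B, E, G, H. The 3rd vertex is D.

D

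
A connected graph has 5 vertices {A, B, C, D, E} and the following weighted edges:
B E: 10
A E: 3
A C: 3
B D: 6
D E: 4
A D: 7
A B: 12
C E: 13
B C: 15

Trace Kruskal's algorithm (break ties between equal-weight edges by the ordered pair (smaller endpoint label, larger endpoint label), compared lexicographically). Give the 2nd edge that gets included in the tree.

A-E

Sort edges by weight, then run Kruskal:
A C (3): add — endpoints in different components.
A E (3): add — endpoints in different components.
D E (4): add — endpoints in different components.
B D (6): add — endpoints in different components.
The 2nd edge added is A E.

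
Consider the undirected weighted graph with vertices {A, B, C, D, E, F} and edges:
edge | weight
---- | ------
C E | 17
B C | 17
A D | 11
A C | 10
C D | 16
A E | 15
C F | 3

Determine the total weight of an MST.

Prim's algorithm from F:
Step 1: cheapest edge leaving the tree is C F (3); add C.
Step 2: cheapest edge leaving the tree is A C (10); add A.
Step 3: cheapest edge leaving the tree is A D (11); add D.
Step 4: cheapest edge leaving the tree is A E (15); add E.
Step 5: cheapest edge leaving the tree is B C (17); add B.
MST edges: C F, A C, A D, A E, B C; total weight 3+10+11+15+17 = 56.

56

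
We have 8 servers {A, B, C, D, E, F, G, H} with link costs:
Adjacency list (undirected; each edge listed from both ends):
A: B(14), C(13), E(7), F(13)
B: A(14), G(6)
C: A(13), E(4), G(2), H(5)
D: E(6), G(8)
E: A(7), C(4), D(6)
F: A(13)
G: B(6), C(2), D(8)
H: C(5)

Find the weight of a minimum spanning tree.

Grow the tree from F using Prim:
Step 1: frontier [A F 13] → take A F (13); add A.
Step 2: frontier [A E 7, A C 13, A B 14] → take A E (7); add E.
Step 3: frontier [A C 13, A B 14, C E 4, D E 6] → take C E (4); add C.
Step 4: frontier [A B 14, C G 2, C H 5, D E 6] → take C G (2); add G.
Step 5: frontier [A B 14, C H 5, D E 6, B G 6, D G 8] → take C H (5); add H.
Step 6: frontier [A B 14, D E 6, B G 6, D G 8] → take B G (6); add B.
Step 7: frontier [D E 6, D G 8] → take D E (6); add D.
MST edges: A F, A E, C E, C G, C H, B G, D E; total weight 13+7+4+2+5+6+6 = 43.

43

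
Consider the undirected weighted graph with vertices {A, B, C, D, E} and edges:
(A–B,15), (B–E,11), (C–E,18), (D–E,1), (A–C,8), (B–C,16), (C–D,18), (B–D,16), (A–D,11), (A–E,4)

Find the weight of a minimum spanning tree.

24

Sort edges by weight, then run Kruskal:
D–E (1): add. Components now {A} {B} {C} {D,E}
A–E (4): add. Components now {A,D,E} {B} {C}
A–C (8): add. Components now {A,C,D,E} {B}
A–D (11): skip — A and D already connected.
B–E (11): add. Components now {A,B,C,D,E}
MST edges: D–E, A–E, A–C, B–E; total weight 1+4+8+11 = 24.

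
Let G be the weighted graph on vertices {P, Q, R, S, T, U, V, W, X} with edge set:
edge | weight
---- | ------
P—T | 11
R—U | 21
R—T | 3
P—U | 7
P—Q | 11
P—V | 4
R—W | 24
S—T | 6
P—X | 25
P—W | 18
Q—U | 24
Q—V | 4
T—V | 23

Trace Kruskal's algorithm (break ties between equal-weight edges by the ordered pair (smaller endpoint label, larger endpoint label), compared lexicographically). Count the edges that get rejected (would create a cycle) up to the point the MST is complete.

5

Sort edges by weight, then run Kruskal:
R—T (3): add — endpoints in different components.
P—V (4): add — endpoints in different components.
Q—V (4): add — endpoints in different components.
S—T (6): add — endpoints in different components.
P—U (7): add — endpoints in different components.
P—Q (11): skip — Q and P already connected.
P—T (11): add — endpoints in different components.
P—W (18): add — endpoints in different components.
R—U (21): skip — U and R already connected.
T—V (23): skip — T and V already connected.
Q—U (24): skip — Q and U already connected.
R—W (24): skip — W and R already connected.
P—X (25): add — endpoints in different components.
Edges rejected before the tree was complete: 5.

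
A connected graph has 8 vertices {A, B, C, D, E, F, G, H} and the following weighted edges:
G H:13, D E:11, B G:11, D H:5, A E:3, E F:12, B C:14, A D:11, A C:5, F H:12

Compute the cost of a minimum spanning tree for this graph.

Kruskal: consider edges lightest-first.
A E (3): add — endpoints in different components.
A C (5): add — endpoints in different components.
D H (5): add — endpoints in different components.
A D (11): add — endpoints in different components.
B G (11): add — endpoints in different components.
D E (11): skip — D and E already connected.
E F (12): add — endpoints in different components.
F H (12): skip — F and H already connected.
G H (13): add — endpoints in different components.
MST edges: A E, A C, D H, A D, B G, E F, G H; total weight 3+5+5+11+11+12+13 = 60.

60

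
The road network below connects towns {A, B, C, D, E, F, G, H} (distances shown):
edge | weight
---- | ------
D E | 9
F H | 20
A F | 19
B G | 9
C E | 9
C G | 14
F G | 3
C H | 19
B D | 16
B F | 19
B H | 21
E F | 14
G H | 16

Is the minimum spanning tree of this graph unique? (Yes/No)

No

Kruskal's algorithm — process edges by increasing weight (ties by edge label):
F G (3): add — endpoints in different components.
B G (9): add — endpoints in different components.
C E (9): add — endpoints in different components.
D E (9): add — endpoints in different components.
C G (14): add — endpoints in different components.
E F (14): skip — E and F already connected.
B D (16): skip — B and D already connected.
G H (16): add — endpoints in different components.
A F (19): add — endpoints in different components.
Non-tree edge E F has weight 14, equal to the heaviest edge on its tree cycle — swapping gives another MST of the same weight. Not unique.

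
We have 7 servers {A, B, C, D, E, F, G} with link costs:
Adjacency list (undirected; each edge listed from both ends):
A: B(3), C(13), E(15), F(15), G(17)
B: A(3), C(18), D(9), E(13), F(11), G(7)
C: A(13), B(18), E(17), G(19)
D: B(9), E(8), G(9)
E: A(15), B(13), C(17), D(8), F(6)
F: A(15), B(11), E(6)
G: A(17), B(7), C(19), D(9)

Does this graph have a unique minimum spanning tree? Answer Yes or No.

Kruskal's algorithm — process edges by increasing weight (ties by edge label):
A B (3): add — endpoints in different components.
E F (6): add — endpoints in different components.
B G (7): add — endpoints in different components.
D E (8): add — endpoints in different components.
B D (9): add — endpoints in different components.
D G (9): skip — D and G already connected.
B F (11): skip — B and F already connected.
A C (13): add — endpoints in different components.
Non-tree edge D G has weight 9, equal to the heaviest edge on its tree cycle — swapping gives another MST of the same weight. Not unique.

No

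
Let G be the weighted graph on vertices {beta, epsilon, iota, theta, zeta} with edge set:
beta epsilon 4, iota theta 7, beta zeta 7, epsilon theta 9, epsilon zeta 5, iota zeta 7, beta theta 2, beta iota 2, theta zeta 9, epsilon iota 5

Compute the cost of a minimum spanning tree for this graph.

13

Prim, starting at iota.
Step 1: frontier [beta iota 2, epsilon iota 5, iota theta 7, iota zeta 7] → take beta iota (2); add beta.
Step 2: frontier [beta theta 2, beta epsilon 4, beta zeta 7, epsilon iota 5, iota theta 7, iota zeta 7] → take beta theta (2); add theta.
Step 3: frontier [beta epsilon 4, beta zeta 7, epsilon iota 5, iota zeta 7, epsilon theta 9, theta zeta 9] → take beta epsilon (4); add epsilon.
Step 4: frontier [beta zeta 7, epsilon zeta 5, iota zeta 7, theta zeta 9] → take epsilon zeta (5); add zeta.
MST edges: beta iota, beta theta, beta epsilon, epsilon zeta; total weight 2+2+4+5 = 13.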